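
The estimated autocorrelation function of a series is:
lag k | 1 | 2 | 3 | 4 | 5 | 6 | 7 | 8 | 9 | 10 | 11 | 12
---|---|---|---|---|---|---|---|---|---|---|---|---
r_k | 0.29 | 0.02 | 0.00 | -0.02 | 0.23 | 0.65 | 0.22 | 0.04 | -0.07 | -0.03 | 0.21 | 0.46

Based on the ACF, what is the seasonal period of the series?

The largest autocorrelation is r_6 = 0.65, with a weaker echo at lag 12 (0.46); the remaining lags stay at or below 0.29. The elevated value at lag 1 (0.29), dropping to 0.02 at lag 2, reflects decaying short-term dependence rather than seasonality.
The dominant spike at lag 6 indicates a seasonal period of 6.

6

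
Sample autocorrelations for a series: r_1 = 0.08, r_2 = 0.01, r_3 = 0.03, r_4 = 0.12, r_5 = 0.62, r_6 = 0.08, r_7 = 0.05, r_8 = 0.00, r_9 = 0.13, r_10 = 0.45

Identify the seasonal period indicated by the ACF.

The largest autocorrelation is r_5 = 0.62, with a weaker echo at lag 10 (0.45); the remaining lags stay at or below 0.13.
The dominant spike at lag 5 indicates a seasonal period of 5.

5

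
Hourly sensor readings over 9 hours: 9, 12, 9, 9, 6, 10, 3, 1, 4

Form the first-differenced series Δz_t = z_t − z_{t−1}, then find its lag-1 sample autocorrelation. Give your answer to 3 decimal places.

First differences Δz: 3, -3, 0, -3, 4, -7, -2, 3
Mean of differences = -0.6250
Numerator Σ(Δz_t−Δz̄)(Δz_{t+1}−Δz̄) = -48.2656
Denominator Σ(Δz_t−Δz̄)² = 101.8750
r_1(Δz) = -48.2656 / 101.8750 = -0.474

-0.474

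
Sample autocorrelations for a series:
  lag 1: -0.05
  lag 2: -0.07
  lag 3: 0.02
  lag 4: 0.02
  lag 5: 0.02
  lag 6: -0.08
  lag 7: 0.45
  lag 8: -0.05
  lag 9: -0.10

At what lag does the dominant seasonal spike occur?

7

The largest autocorrelation is r_7 = 0.45; the remaining lags stay at or below 0.02.
The dominant spike at lag 7 indicates a seasonal period of 7.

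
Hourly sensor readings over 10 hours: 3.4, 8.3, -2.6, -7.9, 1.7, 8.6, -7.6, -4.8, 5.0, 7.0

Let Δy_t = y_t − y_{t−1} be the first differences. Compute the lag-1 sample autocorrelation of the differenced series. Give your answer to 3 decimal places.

-0.131

First differences Δy: 4.9, -10.9, -5.3, 9.6, 6.9, -16.2, 2.8, 9.8, 2.0
Mean of differences = 0.4000
Numerator Σ(Δy_t−Δȳ)(Δy_{t+1}−Δȳ) = -89.2200
Denominator Σ(Δy_t−Δȳ)² = 679.5600
r_1(Δy) = -89.2200 / 679.5600 = -0.131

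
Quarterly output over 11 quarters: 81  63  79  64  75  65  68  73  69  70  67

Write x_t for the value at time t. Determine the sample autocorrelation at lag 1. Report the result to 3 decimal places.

Mean x̄ = (81 + 63 + 79 + 64 + 75 + 65 + 68 + 73 + 69 + 70 + 67)/11 = 70.3636
Numerator Σ_{t=1}^{10}(x_t−x̄)(x_{t+1}−x̄) = -246.6777
Denominator Σ(x_t−x̄)² = 358.5455
r_1 = -246.6777 / 358.5455 = -0.688

-0.688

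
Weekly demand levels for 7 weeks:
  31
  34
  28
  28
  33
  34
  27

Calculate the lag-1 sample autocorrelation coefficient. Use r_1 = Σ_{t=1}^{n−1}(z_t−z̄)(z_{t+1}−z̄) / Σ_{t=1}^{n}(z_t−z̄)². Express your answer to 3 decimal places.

-0.208

Mean z̄ = (31 + 34 + 28 + 28 + 33 + 34 + 27)/7 = 30.7143
Deviations from mean: 0.2857, 3.2857, -2.7143, -2.7143, 2.2857, 3.2857, -3.7143
Σ(z_t−z̄)(z_{t+1}−z̄) = (0.9388) + (-8.9184) + (7.3673) + (-6.2041) + (7.5102) + (-12.2041) = -11.5102
Denominator Σ(z_t−z̄)² = 55.4286
r_1 = -11.5102 / 55.4286 = -0.208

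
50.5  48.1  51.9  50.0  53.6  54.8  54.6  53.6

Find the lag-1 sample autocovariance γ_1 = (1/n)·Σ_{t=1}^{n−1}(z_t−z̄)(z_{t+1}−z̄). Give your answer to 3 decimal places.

Mean z̄ = (50.5 + 48.1 + 51.9 + 50.0 + 53.6 + 54.8 + 54.6 + 53.6)/8 = 52.1375
Σ_{t=1}^{7}(z_t−z̄)(z_{t+1}−z̄) = 19.0036
γ_1 = 19.0036 / 8 = 2.375

2.375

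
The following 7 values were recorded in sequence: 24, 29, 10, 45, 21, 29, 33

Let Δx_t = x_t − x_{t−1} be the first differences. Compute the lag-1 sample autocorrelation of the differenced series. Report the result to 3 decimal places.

-0.782

First differences Δx: 5, -19, 35, -24, 8, 4
Mean of differences = 1.5000
Numerator Σ(Δx_t−Δx̄)(Δx_{t+1}−Δx̄) = -1762.2500
Denominator Σ(Δx_t−Δx̄)² = 2253.5000
r_1(Δx) = -1762.2500 / 2253.5000 = -0.782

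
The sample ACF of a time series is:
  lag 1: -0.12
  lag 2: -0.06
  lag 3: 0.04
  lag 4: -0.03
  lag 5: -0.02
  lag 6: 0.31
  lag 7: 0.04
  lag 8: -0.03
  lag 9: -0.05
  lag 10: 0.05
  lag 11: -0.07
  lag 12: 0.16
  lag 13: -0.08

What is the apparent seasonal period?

The largest autocorrelation is r_6 = 0.31, with a weaker echo at lag 12 (0.16); the remaining lags stay at or below 0.05.
The dominant spike at lag 6 indicates a seasonal period of 6.

6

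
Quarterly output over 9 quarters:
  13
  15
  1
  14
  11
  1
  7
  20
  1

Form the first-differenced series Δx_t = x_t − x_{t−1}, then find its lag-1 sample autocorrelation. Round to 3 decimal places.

First differences Δx: 2, -14, 13, -3, -10, 6, 13, -19
Mean of differences = -1.5000
Numerator Σ(Δx_t−Δx̄)(Δx_{t+1}−Δx̄) = -442.7500
Denominator Σ(Δx_t−Δx̄)² = 1026.0000
r_1(Δx) = -442.7500 / 1026.0000 = -0.432

-0.432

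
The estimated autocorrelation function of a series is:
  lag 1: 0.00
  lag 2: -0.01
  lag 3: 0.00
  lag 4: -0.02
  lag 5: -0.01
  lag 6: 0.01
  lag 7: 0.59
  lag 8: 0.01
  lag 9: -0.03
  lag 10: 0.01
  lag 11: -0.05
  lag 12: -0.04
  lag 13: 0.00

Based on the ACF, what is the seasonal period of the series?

7

The largest autocorrelation is r_7 = 0.59; the remaining lags stay at or below 0.01.
The dominant spike at lag 7 indicates a seasonal period of 7.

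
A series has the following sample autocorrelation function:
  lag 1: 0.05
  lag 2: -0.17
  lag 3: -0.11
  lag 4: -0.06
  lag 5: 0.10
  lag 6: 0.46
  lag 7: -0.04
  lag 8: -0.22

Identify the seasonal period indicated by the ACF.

6

The largest autocorrelation is r_6 = 0.46; the remaining lags stay at or below 0.10.
The dominant spike at lag 6 indicates a seasonal period of 6.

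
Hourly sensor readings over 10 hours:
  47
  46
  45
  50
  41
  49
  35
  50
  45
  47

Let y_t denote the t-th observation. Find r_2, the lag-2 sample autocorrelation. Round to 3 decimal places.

0.501

Mean ȳ = (47 + 46 + 45 + 50 + 41 + 49 + 35 + 50 + 45 + 47)/10 = 45.5000
Numerator Σ_{t=1}^{8}(y_t−ȳ)(y_{t+2}−ȳ) = 94.5000
Denominator Σ(y_t−ȳ)² = 188.5000
r_2 = 94.5000 / 188.5000 = 0.501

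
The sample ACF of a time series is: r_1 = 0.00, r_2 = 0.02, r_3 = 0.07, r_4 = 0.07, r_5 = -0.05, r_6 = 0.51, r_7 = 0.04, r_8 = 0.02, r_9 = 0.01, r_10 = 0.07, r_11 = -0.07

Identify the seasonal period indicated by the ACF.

The largest autocorrelation is r_6 = 0.51; the remaining lags stay at or below 0.07.
The dominant spike at lag 6 indicates a seasonal period of 6.

6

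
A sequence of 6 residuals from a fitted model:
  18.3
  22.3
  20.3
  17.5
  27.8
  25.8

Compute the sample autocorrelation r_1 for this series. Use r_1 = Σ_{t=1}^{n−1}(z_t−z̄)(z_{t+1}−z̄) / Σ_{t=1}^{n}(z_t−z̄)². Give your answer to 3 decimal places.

0.023

Mean z̄ = (18.3 + 22.3 + 20.3 + 17.5 + 27.8 + 25.8)/6 = 22.0000
Deviations from mean: -3.7000, 0.3000, -1.7000, -4.5000, 5.8000, 3.8000
Numerator Σ_{t=1}^{5}(z_t−z̄)(z_{t+1}−z̄) = 1.9700
Denominator Σ(z_t−z̄)² = 85.0000
r_1 = 1.9700 / 85.0000 = 0.023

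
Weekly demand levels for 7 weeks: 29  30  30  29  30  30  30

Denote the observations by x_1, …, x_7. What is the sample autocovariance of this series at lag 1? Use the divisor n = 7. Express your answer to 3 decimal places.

-0.052

Mean x̄ = (29 + 30 + 30 + 29 + 30 + 30 + 30)/7 = 29.7143
Deviations: -0.7143, 0.2857, 0.2857, -0.7143, 0.2857, 0.2857, 0.2857
Σ_{t=1}^{6}(x_t−x̄)(x_{t+1}−x̄) = -0.3673
γ_1 = -0.3673 / 7 = -0.052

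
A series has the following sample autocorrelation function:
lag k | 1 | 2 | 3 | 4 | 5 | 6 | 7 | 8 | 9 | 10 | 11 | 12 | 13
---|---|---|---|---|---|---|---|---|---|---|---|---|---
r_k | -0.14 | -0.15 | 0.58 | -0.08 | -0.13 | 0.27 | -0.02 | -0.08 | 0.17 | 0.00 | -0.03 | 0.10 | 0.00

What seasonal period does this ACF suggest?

3

The largest autocorrelation is r_3 = 0.58, with weaker echoes at lags 6 (0.27) and 9 (0.17); the remaining lags stay at or below 0.10.
The dominant spike at lag 3 indicates a seasonal period of 3.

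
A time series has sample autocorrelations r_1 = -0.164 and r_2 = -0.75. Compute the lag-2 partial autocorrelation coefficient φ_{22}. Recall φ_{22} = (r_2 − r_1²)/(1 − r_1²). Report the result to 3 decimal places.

φ_{22} = (r_2 − r_1²) / (1 − r_1²)
r_1² = (-0.164)² = 0.026896
Numerator = -0.75 − 0.0269 = -0.7769; denominator = 1 − 0.0269 = 0.9731
φ_{22} = -0.7769 / 0.9731 = -0.798

-0.798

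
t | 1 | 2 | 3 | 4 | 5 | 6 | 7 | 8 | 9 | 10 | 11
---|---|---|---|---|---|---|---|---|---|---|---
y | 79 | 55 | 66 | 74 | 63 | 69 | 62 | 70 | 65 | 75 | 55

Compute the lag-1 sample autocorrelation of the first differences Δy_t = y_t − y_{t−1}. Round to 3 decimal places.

-0.451

First differences Δy: -24, 11, 8, -11, 6, -7, 8, -5, 10, -20
Mean of differences = -2.4000
Numerator Σ(Δy_t−Δȳ)(Δy_{t+1}−Δȳ) = -675.7600
Denominator Σ(Δy_t−Δȳ)² = 1498.4000
r_1(Δy) = -675.7600 / 1498.4000 = -0.451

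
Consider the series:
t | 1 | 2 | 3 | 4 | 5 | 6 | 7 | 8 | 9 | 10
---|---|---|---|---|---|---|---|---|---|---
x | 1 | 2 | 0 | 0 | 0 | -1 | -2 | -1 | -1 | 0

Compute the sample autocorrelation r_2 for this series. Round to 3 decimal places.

Mean x̄ = (1 + 2 + 0 + 0 + 0 − 1 − 2 − 1 − 1 + 0)/10 = -0.2000
Numerator Σ_{t=1}^{8}(x_t−x̄)(x_{t+2}−x̄) = 2.1200
Denominator Σ(x_t−x̄)² = 11.6000
r_2 = 2.1200 / 11.6000 = 0.183

0.183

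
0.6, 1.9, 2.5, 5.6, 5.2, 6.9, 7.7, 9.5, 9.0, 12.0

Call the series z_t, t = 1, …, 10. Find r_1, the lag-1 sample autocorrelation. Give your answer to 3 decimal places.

0.613

Mean z̄ = (0.6 + 1.9 + 2.5 + 5.6 + 5.2 + 6.9 + 7.7 + 9.5 + 9.0 + 12.0)/10 = 6.0900
Numerator Σ_{t=1}^{9}(z_t−z̄)(z_{t+1}−z̄) = 73.4349
Denominator Σ(z_t−z̄)² = 119.8890
r_1 = 73.4349 / 119.8890 = 0.613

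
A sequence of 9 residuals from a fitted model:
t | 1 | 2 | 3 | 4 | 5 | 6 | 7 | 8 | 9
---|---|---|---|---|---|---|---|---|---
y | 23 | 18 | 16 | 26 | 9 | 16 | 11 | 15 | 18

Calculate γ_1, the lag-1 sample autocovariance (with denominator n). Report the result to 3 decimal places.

-5.878

Mean ȳ = (23 + 18 + 16 + 26 + 9 + 16 + 11 + 15 + 18)/9 = 16.8889
Σ_{t=1}^{8}(y_t−ȳ)(y_{t+1}−ȳ) = -52.9012
γ_1 = -52.9012 / 9 = -5.878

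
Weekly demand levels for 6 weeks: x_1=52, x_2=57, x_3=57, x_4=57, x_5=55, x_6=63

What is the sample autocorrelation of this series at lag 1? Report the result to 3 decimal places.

Mean x̄ = (52 + 57 + 57 + 57 + 55 + 63)/6 = 56.8333
Deviations from mean: -4.8333, 0.1667, 0.1667, 0.1667, -1.8333, 6.1667
Σ(x_t−x̄)(x_{t+1}−x̄) = (-0.8056) + (0.0278) + (0.0278) + (-0.3056) + (-11.3056) = -12.3611
Denominator Σ(x_t−x̄)² = 64.8333
r_1 = -12.3611 / 64.8333 = -0.191

-0.191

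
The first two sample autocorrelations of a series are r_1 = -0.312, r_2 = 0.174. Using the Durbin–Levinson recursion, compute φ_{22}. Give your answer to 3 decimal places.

0.085

φ_{22} = (r_2 − r_1²) / (1 − r_1²)
r_1² = (-0.312)² = 0.097344
Numerator = 0.174 − 0.0973 = 0.0767; denominator = 1 − 0.0973 = 0.9027
φ_{22} = 0.0767 / 0.9027 = 0.085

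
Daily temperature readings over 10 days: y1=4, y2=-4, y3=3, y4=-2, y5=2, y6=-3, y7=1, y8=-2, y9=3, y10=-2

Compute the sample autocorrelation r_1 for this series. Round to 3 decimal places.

-0.803

Mean ȳ = (4 − 4 + 3 − 2 + 2 − 3 + 1 − 2 + 3 − 2)/10 = 0.0000
Numerator Σ_{t=1}^{9}(y_t−ȳ)(y_{t+1}−ȳ) = -61.0000
Denominator Σ(y_t−ȳ)² = 76.0000
r_1 = -61.0000 / 76.0000 = -0.803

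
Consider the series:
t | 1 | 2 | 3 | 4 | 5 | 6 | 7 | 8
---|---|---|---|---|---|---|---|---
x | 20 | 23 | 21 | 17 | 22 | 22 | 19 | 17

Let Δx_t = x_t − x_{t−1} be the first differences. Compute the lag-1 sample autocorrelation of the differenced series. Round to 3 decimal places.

-0.211

First differences Δx: 3, -2, -4, 5, 0, -3, -2
Mean of differences = -0.4286
Numerator Σ(Δx_t−Δx̄)(Δx_{t+1}−Δx̄) = -13.8980
Denominator Σ(Δx_t−Δx̄)² = 65.7143
r_1(Δx) = -13.8980 / 65.7143 = -0.211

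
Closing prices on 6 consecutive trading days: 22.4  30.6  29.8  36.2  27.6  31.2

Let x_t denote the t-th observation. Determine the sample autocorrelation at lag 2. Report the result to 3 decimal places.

Mean x̄ = (22.4 + 30.6 + 29.8 + 36.2 + 27.6 + 31.2)/6 = 29.6333
Deviations from mean: -7.2333, 0.9667, 0.1667, 6.5667, -2.0333, 1.5667
Σ(x_t−x̄)(x_{t+2}−x̄) = (-1.2056) + (6.3478) + (-0.3389) + (10.2878) = 15.0911
Denominator Σ(x_t−x̄)² = 102.9933
r_2 = 15.0911 / 102.9933 = 0.147

0.147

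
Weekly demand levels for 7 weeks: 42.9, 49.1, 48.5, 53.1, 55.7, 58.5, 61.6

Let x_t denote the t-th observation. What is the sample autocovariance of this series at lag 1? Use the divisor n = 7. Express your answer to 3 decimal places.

Mean x̄ = (42.9 + 49.1 + 48.5 + 53.1 + 55.7 + 58.5 + 61.6)/7 = 52.7714
Σ_{t=1}^{6}(x_t−x̄)(x_{t+1}−x̄) = 118.8349
γ_1 = 118.8349 / 7 = 16.976

16.976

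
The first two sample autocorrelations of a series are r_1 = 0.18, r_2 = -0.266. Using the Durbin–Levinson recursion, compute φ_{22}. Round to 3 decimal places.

-0.308

φ_{22} = (r_2 − r_1²) / (1 − r_1²)
r_1² = (0.18)² = 0.0324
Numerator = -0.266 − 0.0324 = -0.2984; denominator = 1 − 0.0324 = 0.9676
φ_{22} = -0.2984 / 0.9676 = -0.308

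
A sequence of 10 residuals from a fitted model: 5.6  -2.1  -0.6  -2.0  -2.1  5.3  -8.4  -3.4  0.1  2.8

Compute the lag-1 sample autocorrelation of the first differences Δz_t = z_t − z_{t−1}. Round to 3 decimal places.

First differences Δz: -7.7, 1.5, -1.4, -0.1, 7.4, -13.7, 5.0, 3.5, 2.7
Mean of differences = -0.3111
Numerator Σ(Δz_t−Δz̄)(Δz_{t+1}−Δz̄) = -156.5923
Denominator Σ(Δz_t−Δz̄)² = 349.6289
r_1(Δz) = -156.5923 / 349.6289 = -0.448

-0.448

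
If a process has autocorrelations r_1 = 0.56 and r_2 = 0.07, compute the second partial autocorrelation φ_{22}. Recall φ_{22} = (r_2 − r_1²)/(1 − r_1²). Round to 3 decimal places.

φ_{22} = (r_2 − r_1²) / (1 − r_1²)
r_1² = (0.56)² = 0.3136
Numerator = 0.07 − 0.3136 = -0.2436; denominator = 1 − 0.3136 = 0.6864
φ_{22} = -0.2436 / 0.6864 = -0.355

-0.355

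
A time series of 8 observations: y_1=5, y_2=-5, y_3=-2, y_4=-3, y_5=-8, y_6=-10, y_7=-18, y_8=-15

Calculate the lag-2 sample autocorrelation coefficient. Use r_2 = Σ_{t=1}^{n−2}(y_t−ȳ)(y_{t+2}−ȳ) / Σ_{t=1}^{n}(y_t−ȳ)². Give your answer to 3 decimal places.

Mean ȳ = (5 − 5 − 2 − 3 − 8 − 10 − 18 − 15)/8 = -7.0000
Deviations from mean: 12.0000, 2.0000, 5.0000, 4.0000, -1.0000, -3.0000, -11.0000, -8.0000
Numerator Σ_{t=1}^{6}(y_t−ȳ)(y_{t+2}−ȳ) = 86.0000
Denominator Σ(y_t−ȳ)² = 384.0000
r_2 = 86.0000 / 384.0000 = 0.224

0.224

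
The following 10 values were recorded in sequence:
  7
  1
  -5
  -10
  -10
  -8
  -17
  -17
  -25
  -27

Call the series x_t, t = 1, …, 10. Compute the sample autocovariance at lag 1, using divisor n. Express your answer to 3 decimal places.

Mean x̄ = (7 + 1 − 5 − 10 − 10 − 8 − 17 − 17 − 25 − 27)/10 = -11.1000
Σ_{t=1}^{9}(x_t−x̄)(x_{t+1}−x̄) = 623.6900
γ_1 = 623.6900 / 10 = 62.369

62.369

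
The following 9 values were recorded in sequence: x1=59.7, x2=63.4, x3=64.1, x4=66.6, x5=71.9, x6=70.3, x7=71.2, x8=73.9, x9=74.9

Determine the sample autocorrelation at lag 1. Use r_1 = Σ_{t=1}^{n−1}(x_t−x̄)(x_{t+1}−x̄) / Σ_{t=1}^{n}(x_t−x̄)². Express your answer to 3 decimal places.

Mean x̄ = (59.7 + 63.4 + 64.1 + 66.6 + 71.9 + 70.3 + 71.2 + 73.9 + 74.9)/9 = 68.4444
Numerator Σ_{t=1}^{8}(x_t−x̄)(x_{t+1}−x̄) = 129.4425
Denominator Σ(x_t−x̄)² = 218.6022
r_1 = 129.4425 / 218.6022 = 0.592

0.592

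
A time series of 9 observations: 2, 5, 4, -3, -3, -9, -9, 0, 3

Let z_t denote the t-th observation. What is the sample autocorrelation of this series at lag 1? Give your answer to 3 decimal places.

Mean z̄ = (2 + 5 + 4 − 3 − 3 − 9 − 9 + 0 + 3)/9 = -1.1111
Numerator Σ_{t=1}^{8}(z_t−z̄)(z_{t+1}−z̄) = 117.0988
Denominator Σ(z_t−z̄)² = 222.8889
r_1 = 117.0988 / 222.8889 = 0.525

0.525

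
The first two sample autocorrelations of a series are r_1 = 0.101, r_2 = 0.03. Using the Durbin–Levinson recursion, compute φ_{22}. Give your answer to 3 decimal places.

φ_{22} = (r_2 − r_1²) / (1 − r_1²)
r_1² = (0.101)² = 0.010201
Numerator = 0.03 − 0.0102 = 0.0198; denominator = 1 − 0.0102 = 0.9898
φ_{22} = 0.0198 / 0.9898 = 0.020

0.020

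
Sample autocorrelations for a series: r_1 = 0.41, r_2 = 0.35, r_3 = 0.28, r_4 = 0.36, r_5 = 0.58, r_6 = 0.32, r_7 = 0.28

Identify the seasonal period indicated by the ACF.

5

The largest autocorrelation is r_5 = 0.58; the remaining lags stay at or below 0.41. The elevated value at lag 1 (0.41), dropping to 0.35 at lag 2, reflects decaying short-term dependence rather than seasonality.
The dominant spike at lag 5 indicates a seasonal period of 5.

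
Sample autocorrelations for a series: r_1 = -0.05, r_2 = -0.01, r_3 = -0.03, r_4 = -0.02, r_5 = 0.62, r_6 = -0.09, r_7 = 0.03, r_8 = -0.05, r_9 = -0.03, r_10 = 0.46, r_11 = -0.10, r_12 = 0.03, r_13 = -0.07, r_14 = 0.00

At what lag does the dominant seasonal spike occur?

The largest autocorrelation is r_5 = 0.62, with a weaker echo at lag 10 (0.46); the remaining lags stay at or below 0.03.
The dominant spike at lag 5 indicates a seasonal period of 5.

5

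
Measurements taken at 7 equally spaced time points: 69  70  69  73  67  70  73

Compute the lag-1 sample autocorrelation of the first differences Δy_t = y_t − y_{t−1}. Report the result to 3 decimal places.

First differences Δy: 1, -1, 4, -6, 3, 3
Mean of differences = 0.6667
Numerator Σ(Δy_t−Δȳ)(Δy_{t+1}−Δȳ) = -38.4444
Denominator Σ(Δy_t−Δȳ)² = 69.3333
r_1(Δy) = -38.4444 / 69.3333 = -0.554

-0.554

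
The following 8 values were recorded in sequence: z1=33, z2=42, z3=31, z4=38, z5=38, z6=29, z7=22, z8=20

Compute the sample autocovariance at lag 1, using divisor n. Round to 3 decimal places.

20.607

Mean z̄ = (33 + 42 + 31 + 38 + 38 + 29 + 22 + 20)/8 = 31.6250
Σ_{t=1}^{7}(z_t−z̄)(z_{t+1}−z̄) = 164.8594
γ_1 = 164.8594 / 8 = 20.607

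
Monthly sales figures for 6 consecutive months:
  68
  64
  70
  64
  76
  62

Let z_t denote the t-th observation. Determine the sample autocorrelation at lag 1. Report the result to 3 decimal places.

-0.713

Mean z̄ = (68 + 64 + 70 + 64 + 76 + 62)/6 = 67.3333
Deviations from mean: 0.6667, -3.3333, 2.6667, -3.3333, 8.6667, -5.3333
Σ(z_t−z̄)(z_{t+1}−z̄) = (-2.2222) + (-8.8889) + (-8.8889) + (-28.8889) + (-46.2222) = -95.1111
Denominator Σ(z_t−z̄)² = 133.3333
r_1 = -95.1111 / 133.3333 = -0.713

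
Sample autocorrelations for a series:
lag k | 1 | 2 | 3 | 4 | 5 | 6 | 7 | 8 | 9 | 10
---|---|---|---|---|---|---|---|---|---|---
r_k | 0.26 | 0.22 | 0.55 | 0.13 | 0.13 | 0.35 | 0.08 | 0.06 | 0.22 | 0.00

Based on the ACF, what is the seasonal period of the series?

The largest autocorrelation is r_3 = 0.55, with a weaker echo at lag 6 (0.35); the remaining lags stay at or below 0.26. The elevated value at lag 1 (0.26), dropping to 0.22 at lag 2, reflects decaying short-term dependence rather than seasonality.
The dominant spike at lag 3 indicates a seasonal period of 3.

3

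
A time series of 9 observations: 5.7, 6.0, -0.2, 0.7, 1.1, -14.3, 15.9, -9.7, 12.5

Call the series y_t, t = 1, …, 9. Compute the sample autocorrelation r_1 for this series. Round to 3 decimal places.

Mean ȳ = (5.7 + 6.0 − 0.2 + 0.7 + 1.1 − 14.3 + 15.9 − 9.7 + 12.5)/9 = 1.9667
Numerator Σ_{t=1}^{8}(y_t−ȳ)(y_{t+1}−ȳ) = -487.8344
Denominator Σ(y_t−ȳ)² = 743.0600
r_1 = -487.8344 / 743.0600 = -0.657

-0.657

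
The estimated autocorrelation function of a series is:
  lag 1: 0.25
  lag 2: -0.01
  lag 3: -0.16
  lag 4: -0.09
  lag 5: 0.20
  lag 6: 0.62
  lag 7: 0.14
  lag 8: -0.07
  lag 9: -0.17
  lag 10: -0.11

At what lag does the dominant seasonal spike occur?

6

The largest autocorrelation is r_6 = 0.62; the remaining lags stay at or below 0.25.
The dominant spike at lag 6 indicates a seasonal period of 6.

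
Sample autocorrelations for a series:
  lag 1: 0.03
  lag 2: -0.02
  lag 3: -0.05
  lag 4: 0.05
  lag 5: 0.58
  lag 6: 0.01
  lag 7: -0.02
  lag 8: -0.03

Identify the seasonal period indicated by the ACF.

5

The largest autocorrelation is r_5 = 0.58; the remaining lags stay at or below 0.05.
The dominant spike at lag 5 indicates a seasonal period of 5.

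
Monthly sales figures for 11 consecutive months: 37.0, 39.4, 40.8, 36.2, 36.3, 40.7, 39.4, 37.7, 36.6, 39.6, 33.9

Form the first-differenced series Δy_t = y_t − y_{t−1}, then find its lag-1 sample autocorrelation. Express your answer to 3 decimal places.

First differences Δy: 2.4, 1.4, -4.6, 0.1, 4.4, -1.3, -1.7, -1.1, 3.0, -5.7
Mean of differences = -0.3100
Numerator Σ(Δy_t−Δȳ)(Δy_{t+1}−Δȳ) = -25.1741
Denominator Σ(Δy_t−Δȳ)² = 94.5690
r_1(Δy) = -25.1741 / 94.5690 = -0.266

-0.266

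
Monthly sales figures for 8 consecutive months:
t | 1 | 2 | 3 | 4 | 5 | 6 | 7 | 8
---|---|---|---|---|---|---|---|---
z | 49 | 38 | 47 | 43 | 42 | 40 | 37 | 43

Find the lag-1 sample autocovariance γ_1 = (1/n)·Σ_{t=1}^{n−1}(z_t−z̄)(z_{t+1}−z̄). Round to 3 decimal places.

-4.533

Mean z̄ = (49 + 38 + 47 + 43 + 42 + 40 + 37 + 43)/8 = 42.3750
Deviations: 6.6250, -4.3750, 4.6250, 0.6250, -0.3750, -2.3750, -5.3750, 0.6250
Σ_{t=1}^{7}(z_t−z̄)(z_{t+1}−z̄) = -36.2656
γ_1 = -36.2656 / 8 = -4.533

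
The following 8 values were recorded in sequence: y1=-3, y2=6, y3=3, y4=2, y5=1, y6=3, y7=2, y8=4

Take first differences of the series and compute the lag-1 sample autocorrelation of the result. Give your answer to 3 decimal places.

First differences Δy: 9, -3, -1, -1, 2, -1, 2
Mean of differences = 1.0000
Numerator Σ(Δy_t−Δȳ)(Δy_{t+1}−Δȳ) = -26.0000
Denominator Σ(Δy_t−Δȳ)² = 94.0000
r_1(Δy) = -26.0000 / 94.0000 = -0.277

-0.277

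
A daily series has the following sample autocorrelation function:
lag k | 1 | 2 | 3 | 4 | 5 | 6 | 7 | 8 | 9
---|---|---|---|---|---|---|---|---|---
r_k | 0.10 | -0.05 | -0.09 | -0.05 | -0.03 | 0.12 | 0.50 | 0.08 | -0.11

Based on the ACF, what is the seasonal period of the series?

7

The largest autocorrelation is r_7 = 0.50; the remaining lags stay at or below 0.12.
The dominant spike at lag 7 indicates a seasonal period of 7.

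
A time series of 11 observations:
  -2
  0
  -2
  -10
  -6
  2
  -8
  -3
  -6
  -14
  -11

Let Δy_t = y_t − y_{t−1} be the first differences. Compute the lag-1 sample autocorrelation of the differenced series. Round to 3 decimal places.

First differences Δy: 2, -2, -8, 4, 8, -10, 5, -3, -8, 3
Mean of differences = -0.9000
Numerator Σ(Δy_t−Δȳ)(Δy_{t+1}−Δȳ) = -146.4100
Denominator Σ(Δy_t−Δȳ)² = 350.9000
r_1(Δy) = -146.4100 / 350.9000 = -0.417

-0.417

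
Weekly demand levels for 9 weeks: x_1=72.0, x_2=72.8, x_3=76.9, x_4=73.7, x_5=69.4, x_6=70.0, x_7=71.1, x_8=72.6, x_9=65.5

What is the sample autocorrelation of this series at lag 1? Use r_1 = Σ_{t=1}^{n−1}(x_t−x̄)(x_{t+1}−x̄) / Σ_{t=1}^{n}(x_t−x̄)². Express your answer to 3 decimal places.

Mean x̄ = (72.0 + 72.8 + 76.9 + 73.7 + 69.4 + 70.0 + 71.1 + 72.6 + 65.5)/9 = 71.5556
Numerator Σ_{t=1}^{8}(x_t−x̄)(x_{t+1}−x̄) = 11.3036
Denominator Σ(x_t−x̄)² = 79.9422
r_1 = 11.3036 / 79.9422 = 0.141

0.141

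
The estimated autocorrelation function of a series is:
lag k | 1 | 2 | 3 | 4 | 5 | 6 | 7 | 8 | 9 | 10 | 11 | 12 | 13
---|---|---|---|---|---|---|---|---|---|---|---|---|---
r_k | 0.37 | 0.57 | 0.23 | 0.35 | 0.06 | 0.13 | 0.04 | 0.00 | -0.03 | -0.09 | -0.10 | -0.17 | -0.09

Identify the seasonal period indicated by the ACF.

2

The largest autocorrelation is r_2 = 0.57; the remaining lags stay at or below 0.37.
The dominant spike at lag 2 indicates a seasonal period of 2.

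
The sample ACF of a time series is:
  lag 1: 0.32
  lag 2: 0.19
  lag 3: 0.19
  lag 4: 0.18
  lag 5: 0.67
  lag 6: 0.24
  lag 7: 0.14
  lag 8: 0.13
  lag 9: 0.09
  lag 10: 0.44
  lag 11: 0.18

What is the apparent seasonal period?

The largest autocorrelation is r_5 = 0.67, with a weaker echo at lag 10 (0.44); the remaining lags stay at or below 0.32. The elevated value at lag 1 (0.32), dropping to 0.19 at lag 2, reflects decaying short-term dependence rather than seasonality.
The dominant spike at lag 5 indicates a seasonal period of 5.

5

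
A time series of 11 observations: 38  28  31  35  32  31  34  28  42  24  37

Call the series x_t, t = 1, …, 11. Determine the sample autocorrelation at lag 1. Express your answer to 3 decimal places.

-0.719

Mean x̄ = (38 + 28 + 31 + 35 + 32 + 31 + 34 + 28 + 42 + 24 + 37)/11 = 32.7273
Numerator Σ_{t=1}^{10}(x_t−x̄)(x_{t+1}−x̄) = -191.3471
Denominator Σ(x_t−x̄)² = 266.1818
r_1 = -191.3471 / 266.1818 = -0.719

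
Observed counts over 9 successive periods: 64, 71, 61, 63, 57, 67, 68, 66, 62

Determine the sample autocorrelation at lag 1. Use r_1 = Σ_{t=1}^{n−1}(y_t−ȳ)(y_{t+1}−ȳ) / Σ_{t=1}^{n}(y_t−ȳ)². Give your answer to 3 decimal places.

-0.127

Mean ȳ = (64 + 71 + 61 + 63 + 57 + 67 + 68 + 66 + 62)/9 = 64.3333
Numerator Σ_{t=1}^{8}(y_t−ȳ)(y_{t+1}−ȳ) = -17.7778
Denominator Σ(y_t−ȳ)² = 140.0000
r_1 = -17.7778 / 140.0000 = -0.127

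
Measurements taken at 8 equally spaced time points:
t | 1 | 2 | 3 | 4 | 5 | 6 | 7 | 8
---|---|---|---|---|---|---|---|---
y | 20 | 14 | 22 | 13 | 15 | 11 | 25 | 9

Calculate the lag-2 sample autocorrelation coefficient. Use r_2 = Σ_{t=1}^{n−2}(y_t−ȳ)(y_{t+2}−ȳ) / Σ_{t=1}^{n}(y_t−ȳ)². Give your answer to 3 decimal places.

0.296

Mean ȳ = (20 + 14 + 22 + 13 + 15 + 11 + 25 + 9)/8 = 16.1250
Deviations from mean: 3.8750, -2.1250, 5.8750, -3.1250, -1.1250, -5.1250, 8.8750, -7.1250
Numerator Σ_{t=1}^{6}(y_t−ȳ)(y_{t+2}−ȳ) = 65.3438
Denominator Σ(y_t−ȳ)² = 220.8750
r_2 = 65.3438 / 220.8750 = 0.296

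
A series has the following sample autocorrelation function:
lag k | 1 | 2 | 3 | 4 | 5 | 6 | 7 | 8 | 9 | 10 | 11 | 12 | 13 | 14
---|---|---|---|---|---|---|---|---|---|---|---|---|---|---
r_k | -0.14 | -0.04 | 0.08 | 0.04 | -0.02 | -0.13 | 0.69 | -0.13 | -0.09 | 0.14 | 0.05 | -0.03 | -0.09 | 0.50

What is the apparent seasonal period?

7

The largest autocorrelation is r_7 = 0.69, with a weaker echo at lag 14 (0.50); the remaining lags stay at or below 0.14.
The dominant spike at lag 7 indicates a seasonal period of 7.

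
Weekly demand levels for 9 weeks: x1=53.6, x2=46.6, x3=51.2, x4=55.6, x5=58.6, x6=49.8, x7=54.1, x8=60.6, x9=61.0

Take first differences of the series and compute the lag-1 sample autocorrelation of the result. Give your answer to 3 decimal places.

-0.201

First differences Δx: -7.0, 4.6, 4.4, 3.0, -8.8, 4.3, 6.5, 0.4
Mean of differences = 0.9250
Numerator Σ(Δx_t−Δx̄)(Δx_{t+1}−Δx̄) = -46.2556
Denominator Σ(Δx_t−Δx̄)² = 230.0150
r_1(Δx) = -46.2556 / 230.0150 = -0.201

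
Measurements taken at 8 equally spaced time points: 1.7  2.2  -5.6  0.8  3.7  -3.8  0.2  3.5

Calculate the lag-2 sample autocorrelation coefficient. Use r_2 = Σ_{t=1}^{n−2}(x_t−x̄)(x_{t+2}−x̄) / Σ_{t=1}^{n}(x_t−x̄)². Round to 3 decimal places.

Mean x̄ = (1.7 + 2.2 − 5.6 + 0.8 + 3.7 − 3.8 + 0.2 + 3.5)/8 = 0.3375
Deviations from mean: 1.3625, 1.8625, -5.9375, 0.4625, 3.3625, -4.1375, -0.1375, 3.1625
Numerator Σ_{t=1}^{6}(x_t−x̄)(x_{t+2}−x̄) = -42.6541
Denominator Σ(x_t−x̄)² = 79.2388
r_2 = -42.6541 / 79.2388 = -0.538

-0.538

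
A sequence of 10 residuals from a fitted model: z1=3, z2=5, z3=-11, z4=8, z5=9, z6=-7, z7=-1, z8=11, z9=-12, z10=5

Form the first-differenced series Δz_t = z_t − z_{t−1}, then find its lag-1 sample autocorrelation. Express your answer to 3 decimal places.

-0.544

First differences Δz: 2, -16, 19, 1, -16, 6, 12, -23, 17
Mean of differences = 0.2222
Numerator Σ(Δz_t−Δz̄)(Δz_{t+1}−Δz̄) = -1020.2716
Denominator Σ(Δz_t−Δz̄)² = 1875.5556
r_1(Δz) = -1020.2716 / 1875.5556 = -0.544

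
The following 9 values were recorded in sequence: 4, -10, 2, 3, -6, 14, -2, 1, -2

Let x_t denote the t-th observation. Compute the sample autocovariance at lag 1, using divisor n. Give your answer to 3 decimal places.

-21.010

Mean x̄ = (4 − 10 + 2 + 3 − 6 + 14 − 2 + 1 − 2)/9 = 0.4444
Σ_{t=1}^{8}(x_t−x̄)(x_{t+1}−x̄) = -189.0864
γ_1 = -189.0864 / 9 = -21.010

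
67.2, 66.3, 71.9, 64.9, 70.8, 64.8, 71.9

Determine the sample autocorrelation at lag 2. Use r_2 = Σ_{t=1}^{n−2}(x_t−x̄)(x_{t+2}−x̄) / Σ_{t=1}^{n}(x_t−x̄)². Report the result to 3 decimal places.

Mean x̄ = (67.2 + 66.3 + 71.9 + 64.9 + 70.8 + 64.8 + 71.9)/7 = 68.2571
Deviations from mean: -1.0571, -1.9571, 3.6429, -3.3571, 2.5429, -3.4571, 3.6429
Σ(x_t−x̄)(x_{t+2}−x̄) = (-3.8510) + (6.5704) + (9.2633) + (11.6061) + (9.2633) = 32.8520
Denominator Σ(x_t−x̄)² = 61.1771
r_2 = 32.8520 / 61.1771 = 0.537

0.537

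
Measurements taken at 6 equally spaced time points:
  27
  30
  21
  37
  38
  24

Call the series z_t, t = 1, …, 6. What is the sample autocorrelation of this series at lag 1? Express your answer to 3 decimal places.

-0.220

Mean z̄ = (27 + 30 + 21 + 37 + 38 + 24)/6 = 29.5000
Deviations from mean: -2.5000, 0.5000, -8.5000, 7.5000, 8.5000, -5.5000
Σ(z_t−z̄)(z_{t+1}−z̄) = (-1.2500) + (-4.2500) + (-63.7500) + (63.7500) + (-46.7500) = -52.2500
Denominator Σ(z_t−z̄)² = 237.5000
r_1 = -52.2500 / 237.5000 = -0.220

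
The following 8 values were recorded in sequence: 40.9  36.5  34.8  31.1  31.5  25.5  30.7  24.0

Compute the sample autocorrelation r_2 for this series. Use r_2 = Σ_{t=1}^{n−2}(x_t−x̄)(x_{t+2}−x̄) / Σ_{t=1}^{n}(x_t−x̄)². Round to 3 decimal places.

0.358

Mean x̄ = (40.9 + 36.5 + 34.8 + 31.1 + 31.5 + 25.5 + 30.7 + 24.0)/8 = 31.8750
Deviations from mean: 9.0250, 4.6250, 2.9250, -0.7750, -0.3750, -6.3750, -1.1750, -7.8750
Numerator Σ_{t=1}^{6}(x_t−x̄)(x_{t+2}−x̄) = 77.3013
Denominator Σ(x_t−x̄)² = 216.1750
r_2 = 77.3013 / 216.1750 = 0.358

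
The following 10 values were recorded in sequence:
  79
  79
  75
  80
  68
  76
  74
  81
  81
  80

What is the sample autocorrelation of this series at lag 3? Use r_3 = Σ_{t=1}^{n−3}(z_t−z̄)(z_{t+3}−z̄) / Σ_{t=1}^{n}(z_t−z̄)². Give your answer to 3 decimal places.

-0.429

Mean z̄ = (79 + 79 + 75 + 80 + 68 + 76 + 74 + 81 + 81 + 80)/10 = 77.3000
Σ(z_t−z̄)(z_{t+3}−z̄) = (4.5900) + (-15.8100) + (2.9900) + (-8.9100) + (-34.4100) + (-4.8100) + (-8.9100) = -65.2700
Denominator Σ(z_t−z̄)² = 152.1000
r_3 = -65.2700 / 152.1000 = -0.429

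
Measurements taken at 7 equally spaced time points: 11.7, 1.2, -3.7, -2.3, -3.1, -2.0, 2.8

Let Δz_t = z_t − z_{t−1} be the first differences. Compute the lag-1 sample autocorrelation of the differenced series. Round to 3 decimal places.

0.277

First differences Δz: -10.5, -4.9, 1.4, -0.8, 1.1, 4.8
Mean of differences = -1.4833
Numerator Σ(Δz_t−Δz̄)(Δz_{t+1}−Δz̄) = 40.9231
Denominator Σ(Δz_t−Δz̄)² = 147.9083
r_1(Δz) = 40.9231 / 147.9083 = 0.277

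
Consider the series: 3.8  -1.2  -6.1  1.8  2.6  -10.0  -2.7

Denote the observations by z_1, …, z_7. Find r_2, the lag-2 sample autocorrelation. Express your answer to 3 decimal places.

-0.497

Mean z̄ = (3.8 − 1.2 − 6.1 + 1.8 + 2.6 − 10.0 − 2.7)/7 = -1.6857
Deviations from mean: 5.4857, 0.4857, -4.4143, 3.4857, 4.2857, -8.3143, -1.0143
Σ(z_t−z̄)(z_{t+2}−z̄) = (-24.2155) + (1.6931) + (-18.9184) + (-28.9812) + (-4.3469) = -74.7690
Denominator Σ(z_t−z̄)² = 150.4886
r_2 = -74.7690 / 150.4886 = -0.497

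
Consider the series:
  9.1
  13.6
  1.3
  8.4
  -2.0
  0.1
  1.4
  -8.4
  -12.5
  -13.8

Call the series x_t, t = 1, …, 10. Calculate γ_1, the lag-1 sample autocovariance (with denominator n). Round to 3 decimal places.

40.169

Mean x̄ = (9.1 + 13.6 + 1.3 + 8.4 − 2.0 + 0.1 + 1.4 − 8.4 − 12.5 − 13.8)/10 = -0.2800
Σ_{t=1}^{9}(x_t−x̄)(x_{t+1}−x̄) = 401.6936
γ_1 = 401.6936 / 10 = 40.169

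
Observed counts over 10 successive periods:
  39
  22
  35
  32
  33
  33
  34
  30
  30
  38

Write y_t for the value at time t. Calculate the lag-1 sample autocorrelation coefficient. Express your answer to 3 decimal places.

Mean ȳ = (39 + 22 + 35 + 32 + 33 + 33 + 34 + 30 + 30 + 38)/10 = 32.6000
Numerator Σ_{t=1}^{9}(y_t−ȳ)(y_{t+1}−ȳ) = -105.1600
Denominator Σ(y_t−ȳ)² = 204.4000
r_1 = -105.1600 / 204.4000 = -0.514

-0.514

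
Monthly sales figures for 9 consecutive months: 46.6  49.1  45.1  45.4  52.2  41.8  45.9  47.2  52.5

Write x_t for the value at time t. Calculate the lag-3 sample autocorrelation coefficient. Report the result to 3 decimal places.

-0.044

Mean x̄ = (46.6 + 49.1 + 45.1 + 45.4 + 52.2 + 41.8 + 45.9 + 47.2 + 52.5)/9 = 47.3111
Σ(x_t−x̄)(x_{t+3}−x̄) = (1.3590) + (8.7457) + (12.1857) + (2.6968) + (-0.5432) + (-28.5965) = -4.1526
Denominator Σ(x_t−x̄)² = 95.4489
r_3 = -4.1526 / 95.4489 = -0.044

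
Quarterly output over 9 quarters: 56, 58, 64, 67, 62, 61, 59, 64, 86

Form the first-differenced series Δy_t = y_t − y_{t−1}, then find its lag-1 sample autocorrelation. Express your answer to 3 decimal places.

0.180

First differences Δy: 2, 6, 3, -5, -1, -2, 5, 22
Mean of differences = 3.7500
Numerator Σ(Δy_t−Δȳ)(Δy_{t+1}−Δȳ) = 85.4375
Denominator Σ(Δy_t−Δȳ)² = 475.5000
r_1(Δy) = 85.4375 / 475.5000 = 0.180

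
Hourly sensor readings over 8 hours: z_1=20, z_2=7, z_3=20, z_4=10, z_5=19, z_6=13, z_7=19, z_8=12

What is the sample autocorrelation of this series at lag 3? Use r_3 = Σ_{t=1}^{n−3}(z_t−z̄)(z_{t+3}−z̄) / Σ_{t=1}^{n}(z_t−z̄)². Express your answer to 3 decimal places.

-0.538

Mean z̄ = (20 + 7 + 20 + 10 + 19 + 13 + 19 + 12)/8 = 15.0000
Deviations from mean: 5.0000, -8.0000, 5.0000, -5.0000, 4.0000, -2.0000, 4.0000, -3.0000
Numerator Σ_{t=1}^{5}(z_t−z̄)(z_{t+3}−z̄) = -99.0000
Denominator Σ(z_t−z̄)² = 184.0000
r_3 = -99.0000 / 184.0000 = -0.538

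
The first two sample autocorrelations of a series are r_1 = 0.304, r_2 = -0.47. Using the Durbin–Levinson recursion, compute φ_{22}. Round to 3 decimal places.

φ_{22} = (r_2 − r_1²) / (1 − r_1²)
r_1² = (0.304)² = 0.092416
Numerator = -0.47 − 0.0924 = -0.5624; denominator = 1 − 0.0924 = 0.9076
φ_{22} = -0.5624 / 0.9076 = -0.620

-0.620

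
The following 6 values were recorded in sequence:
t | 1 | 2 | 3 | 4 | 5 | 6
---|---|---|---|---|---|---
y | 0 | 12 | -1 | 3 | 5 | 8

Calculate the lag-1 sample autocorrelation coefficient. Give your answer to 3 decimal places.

-0.541

Mean ȳ = (0 + 12 − 1 + 3 + 5 + 8)/6 = 4.5000
Deviations from mean: -4.5000, 7.5000, -5.5000, -1.5000, 0.5000, 3.5000
Σ(y_t−ȳ)(y_{t+1}−ȳ) = (-33.7500) + (-41.2500) + (8.2500) + (-0.7500) + (1.7500) = -65.7500
Denominator Σ(y_t−ȳ)² = 121.5000
r_1 = -65.7500 / 121.5000 = -0.541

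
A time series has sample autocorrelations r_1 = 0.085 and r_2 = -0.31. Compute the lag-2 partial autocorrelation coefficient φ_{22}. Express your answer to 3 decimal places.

-0.320

φ_{22} = (r_2 − r_1²) / (1 − r_1²)
r_1² = (0.085)² = 0.007225
Numerator = -0.31 − 0.0072 = -0.3172; denominator = 1 − 0.0072 = 0.9928
φ_{22} = -0.3172 / 0.9928 = -0.320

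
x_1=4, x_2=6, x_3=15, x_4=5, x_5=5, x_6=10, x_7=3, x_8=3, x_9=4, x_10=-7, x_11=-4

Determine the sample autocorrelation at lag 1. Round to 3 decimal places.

0.351

Mean x̄ = (4 + 6 + 15 + 5 + 5 + 10 + 3 + 3 + 4 − 7 − 4)/11 = 4.0000
Numerator Σ_{t=1}^{10}(x_t−x̄)(x_{t+1}−x̄) = 123.0000
Denominator Σ(x_t−x̄)² = 350.0000
r_1 = 123.0000 / 350.0000 = 0.351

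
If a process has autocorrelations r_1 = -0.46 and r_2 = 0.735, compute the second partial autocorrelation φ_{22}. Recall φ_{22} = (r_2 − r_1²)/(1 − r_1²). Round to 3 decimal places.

φ_{22} = (r_2 − r_1²) / (1 − r_1²)
r_1² = (-0.46)² = 0.2116
Numerator = 0.735 − 0.2116 = 0.5234; denominator = 1 − 0.2116 = 0.7884
φ_{22} = 0.5234 / 0.7884 = 0.664

0.664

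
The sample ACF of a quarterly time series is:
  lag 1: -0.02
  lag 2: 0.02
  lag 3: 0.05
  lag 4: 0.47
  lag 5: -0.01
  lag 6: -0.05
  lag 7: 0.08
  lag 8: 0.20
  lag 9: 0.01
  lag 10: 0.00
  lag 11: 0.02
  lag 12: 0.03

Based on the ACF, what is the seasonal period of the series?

The largest autocorrelation is r_4 = 0.47, with a weaker echo at lag 8 (0.20); the remaining lags stay at or below 0.08.
The dominant spike at lag 4 indicates a seasonal period of 4.

4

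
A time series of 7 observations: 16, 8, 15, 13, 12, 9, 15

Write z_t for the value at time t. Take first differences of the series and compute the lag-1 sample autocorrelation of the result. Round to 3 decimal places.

-0.509

First differences Δz: -8, 7, -2, -1, -3, 6
Mean of differences = -0.1667
Numerator Σ(Δz_t−Δz̄)(Δz_{t+1}−Δz̄) = -82.8611
Denominator Σ(Δz_t−Δz̄)² = 162.8333
r_1(Δz) = -82.8611 / 162.8333 = -0.509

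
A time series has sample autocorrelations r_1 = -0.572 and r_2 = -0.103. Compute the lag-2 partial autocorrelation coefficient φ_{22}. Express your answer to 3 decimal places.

φ_{22} = (r_2 − r_1²) / (1 − r_1²)
r_1² = (-0.572)² = 0.327184
Numerator = -0.103 − 0.3272 = -0.4302; denominator = 1 − 0.3272 = 0.6728
φ_{22} = -0.4302 / 0.6728 = -0.639

-0.639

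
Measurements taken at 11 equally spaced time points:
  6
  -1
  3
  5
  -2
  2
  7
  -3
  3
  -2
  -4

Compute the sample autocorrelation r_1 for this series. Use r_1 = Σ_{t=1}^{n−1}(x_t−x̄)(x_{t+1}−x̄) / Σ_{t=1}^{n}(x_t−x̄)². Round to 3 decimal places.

-0.262

Mean x̄ = (6 − 1 + 3 + 5 − 2 + 2 + 7 − 3 + 3 − 2 − 4)/11 = 1.2727
Numerator Σ_{t=1}^{10}(x_t−x̄)(x_{t+1}−x̄) = -38.8926
Denominator Σ(x_t−x̄)² = 148.1818
r_1 = -38.8926 / 148.1818 = -0.262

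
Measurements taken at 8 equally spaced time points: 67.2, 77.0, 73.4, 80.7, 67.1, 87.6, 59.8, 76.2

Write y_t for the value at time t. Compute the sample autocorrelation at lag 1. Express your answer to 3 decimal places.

Mean ȳ = (67.2 + 77.0 + 73.4 + 80.7 + 67.1 + 87.6 + 59.8 + 76.2)/8 = 73.6250
Deviations from mean: -6.4250, 3.3750, -0.2250, 7.0750, -6.5250, 13.9750, -13.8250, 2.5750
Σ(y_t−ȳ)(y_{t+1}−ȳ) = (-21.6844) + (-0.7594) + (-1.5919) + (-46.1644) + (-91.1869) + (-193.2044) + (-35.5994) = -390.1906
Denominator Σ(y_t−ȳ)² = 538.4150
r_1 = -390.1906 / 538.4150 = -0.725

-0.725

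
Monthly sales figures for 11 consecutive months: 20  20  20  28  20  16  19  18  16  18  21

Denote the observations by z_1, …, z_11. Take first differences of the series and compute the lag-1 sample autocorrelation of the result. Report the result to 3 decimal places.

-0.250

First differences Δz: 0, 0, 8, -8, -4, 3, -1, -2, 2, 3
Mean of differences = 0.1000
Numerator Σ(Δz_t−Δz̄)(Δz_{t+1}−Δz̄) = -42.8100
Denominator Σ(Δz_t−Δz̄)² = 170.9000
r_1(Δz) = -42.8100 / 170.9000 = -0.250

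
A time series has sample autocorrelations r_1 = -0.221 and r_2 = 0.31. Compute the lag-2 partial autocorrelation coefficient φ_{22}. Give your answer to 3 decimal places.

0.275

φ_{22} = (r_2 − r_1²) / (1 − r_1²)
r_1² = (-0.221)² = 0.048841
Numerator = 0.31 − 0.0488 = 0.2612; denominator = 1 − 0.0488 = 0.9512
φ_{22} = 0.2612 / 0.9512 = 0.275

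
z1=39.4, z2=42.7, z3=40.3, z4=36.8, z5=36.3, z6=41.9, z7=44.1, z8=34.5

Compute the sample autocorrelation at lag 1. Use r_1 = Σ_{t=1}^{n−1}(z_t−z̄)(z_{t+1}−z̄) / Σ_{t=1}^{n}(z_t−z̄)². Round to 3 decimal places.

Mean z̄ = (39.4 + 42.7 + 40.3 + 36.8 + 36.3 + 41.9 + 44.1 + 34.5)/8 = 39.5000
Deviations from mean: -0.1000, 3.2000, 0.8000, -2.7000, -3.2000, 2.4000, 4.6000, -5.0000
Numerator Σ_{t=1}^{7}(z_t−z̄)(z_{t+1}−z̄) = -10.9200
Denominator Σ(z_t−z̄)² = 80.3400
r_1 = -10.9200 / 80.3400 = -0.136

-0.136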